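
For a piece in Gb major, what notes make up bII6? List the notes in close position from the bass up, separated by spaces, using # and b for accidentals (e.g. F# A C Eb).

Cb Ebb Abb

Scale degree 2 in Gb major is Ab; lowering it a half step gives Abb. bII6 is the Neapolitan sixth — a major triad on the lowered second degree, here in its customary first inversion.
So the chord is Abb-Cb-Ebb, a major triad.
The figured bass 6 indicates first inversion, placing the third (Cb) in the bass: Cb-Ebb-Abb.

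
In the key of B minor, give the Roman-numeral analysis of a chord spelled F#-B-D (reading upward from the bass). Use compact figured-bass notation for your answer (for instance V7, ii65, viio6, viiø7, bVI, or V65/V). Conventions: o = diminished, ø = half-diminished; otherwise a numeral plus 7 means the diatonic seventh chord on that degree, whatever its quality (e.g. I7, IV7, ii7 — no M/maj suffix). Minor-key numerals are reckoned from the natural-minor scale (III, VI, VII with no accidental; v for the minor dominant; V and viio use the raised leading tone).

i64

The pitches B-D-F# form a minor triad rooted on B.
B is scale degree 1 in B minor, and a minor triad on that degree is written i.
With F# in the bass the chord is in second inversion, so the figured bass is 64.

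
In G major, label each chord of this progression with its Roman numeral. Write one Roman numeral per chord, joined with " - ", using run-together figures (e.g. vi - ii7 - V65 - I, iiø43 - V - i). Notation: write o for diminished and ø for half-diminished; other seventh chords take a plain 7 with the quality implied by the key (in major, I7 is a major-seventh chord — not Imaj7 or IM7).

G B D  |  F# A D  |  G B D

I - V6 - I

G-B-D: root G is the tonic; major triad there is I.
F#-A-D: root D is the dominant; major triad there is V6.
G-B-D: root G is the tonic; major triad there is I.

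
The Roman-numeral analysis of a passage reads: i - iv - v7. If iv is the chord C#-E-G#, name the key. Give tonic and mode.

G# minor

The anchor chord is a minor triad on C#, labeled iv.
iv on C# implies C# is the subdominant; that puts the tonic at G#, and the lowercase numeral fits minor mode.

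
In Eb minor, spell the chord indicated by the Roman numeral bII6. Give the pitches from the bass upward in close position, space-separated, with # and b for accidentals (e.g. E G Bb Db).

Scale degree 2 in Eb minor is F; lowering it a half step gives Fb. bII6 is the Neapolitan sixth — a major triad on the lowered second degree, here in its customary first inversion.
So the chord is Fb-Ab-Cb.
The figured bass 6 indicates first inversion, placing the third (Ab) in the bass: Ab-Cb-Fb.

Ab Cb Fb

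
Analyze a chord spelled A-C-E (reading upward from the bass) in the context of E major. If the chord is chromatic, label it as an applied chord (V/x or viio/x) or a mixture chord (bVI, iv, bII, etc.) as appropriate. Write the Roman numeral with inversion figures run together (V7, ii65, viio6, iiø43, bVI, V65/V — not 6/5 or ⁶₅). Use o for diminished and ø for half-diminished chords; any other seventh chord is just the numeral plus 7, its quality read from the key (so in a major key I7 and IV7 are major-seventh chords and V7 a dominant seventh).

iv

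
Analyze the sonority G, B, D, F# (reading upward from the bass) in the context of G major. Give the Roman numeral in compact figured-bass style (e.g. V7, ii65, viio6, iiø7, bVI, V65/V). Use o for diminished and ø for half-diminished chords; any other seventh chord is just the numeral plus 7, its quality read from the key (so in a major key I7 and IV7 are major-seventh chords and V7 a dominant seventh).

The pitches G-B-D-F# form a major seventh chord rooted on G.
In G major, G is the tonic; the diatonic major seventh chord there is I7.

I7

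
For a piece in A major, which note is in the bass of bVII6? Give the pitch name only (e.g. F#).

B

bVII in A major has root G; the chord is G-B-D.
The figure 6 means first inversion — the third is in the bass.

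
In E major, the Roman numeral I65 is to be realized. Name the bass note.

G#

I in E major has root E; the chord is E-G#-B-D#.
The figure 65 means first inversion — the third is in the bass.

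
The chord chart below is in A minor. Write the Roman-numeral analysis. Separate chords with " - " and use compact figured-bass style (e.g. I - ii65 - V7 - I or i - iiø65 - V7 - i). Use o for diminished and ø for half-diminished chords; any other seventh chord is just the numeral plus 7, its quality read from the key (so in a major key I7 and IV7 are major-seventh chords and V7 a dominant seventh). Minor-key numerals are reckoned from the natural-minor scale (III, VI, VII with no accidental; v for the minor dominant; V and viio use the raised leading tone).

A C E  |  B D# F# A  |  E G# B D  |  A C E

A-C-E: root A is the tonic; minor triad there is i.
B-D#-F#-A is the secondary dominant of V (dominant seventh chord on B): V7/V.
E-G#-B-D has root E, degree 5 in A minor, so V7.
A-C-E has root A, degree 1 in A minor, so i.

i - V7/V - V7 - i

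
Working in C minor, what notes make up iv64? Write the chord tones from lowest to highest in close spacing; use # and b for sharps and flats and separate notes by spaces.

In C minor, the subdominant is F, and the diatonic chord built there is a minor triad.
Stacking thirds from F gives F-Ab-C.
The figured bass 64 indicates second inversion, placing the fifth (C) in the bass: C-F-Ab.

C F Ab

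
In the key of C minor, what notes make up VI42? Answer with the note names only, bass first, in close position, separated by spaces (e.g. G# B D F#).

G Ab C Eb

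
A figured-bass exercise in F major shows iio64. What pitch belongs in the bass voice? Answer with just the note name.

iio in F major has root G; the chord is G-Bb-Db.
The figure 64 means second inversion — the fifth is in the bass.

Db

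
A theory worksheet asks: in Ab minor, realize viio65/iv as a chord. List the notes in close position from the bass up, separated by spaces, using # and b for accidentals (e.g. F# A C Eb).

The slash marks an applied leading-tone chord: viio of iv. In Ab minor, iv is Db, so the leading tone to it is C, a half step below.
Building a fully diminished seventh chord on C gives C-Eb-Gb-Bbb.
The figured bass 65 indicates first inversion, placing the third (Eb) in the bass: Eb-Gb-Bbb-C.

Eb Gb Bbb C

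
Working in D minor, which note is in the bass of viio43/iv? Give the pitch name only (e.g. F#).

C

The applied chord viio43/iv is rooted on F#: F#-A-C-Eb.
The figure 43 means second inversion — the fifth is in the bass.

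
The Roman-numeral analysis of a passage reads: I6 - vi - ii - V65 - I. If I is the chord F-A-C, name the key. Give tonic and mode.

The anchor chord is a major triad on F, labeled I.
If F is scale degree 1 and the mode makes that degree carry a major triad, the tonic is F and the mode is major.

F major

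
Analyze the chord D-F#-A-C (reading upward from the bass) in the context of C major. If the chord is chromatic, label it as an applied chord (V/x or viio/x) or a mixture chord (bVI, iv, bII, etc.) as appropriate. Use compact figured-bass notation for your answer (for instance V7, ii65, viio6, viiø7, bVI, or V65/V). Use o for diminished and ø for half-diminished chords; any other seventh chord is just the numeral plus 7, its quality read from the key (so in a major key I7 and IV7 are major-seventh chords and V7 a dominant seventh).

V7/V

The pitches D-F#-A-C form a dominant seventh chord rooted on D.
D is not a diatonic chord root with this quality in C major, but it lies a perfect fifth above G (V), so the chord functions as an applied dominant of V.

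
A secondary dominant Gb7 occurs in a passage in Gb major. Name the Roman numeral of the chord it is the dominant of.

IV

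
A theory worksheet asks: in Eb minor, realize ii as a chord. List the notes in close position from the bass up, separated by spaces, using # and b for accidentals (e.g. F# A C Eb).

ii is the minor supertonic, borrowed from the parallel major (the Dorian ii). In Eb minor that root is F.
So the chord is F-Ab-C, a minor triad.

F Ab C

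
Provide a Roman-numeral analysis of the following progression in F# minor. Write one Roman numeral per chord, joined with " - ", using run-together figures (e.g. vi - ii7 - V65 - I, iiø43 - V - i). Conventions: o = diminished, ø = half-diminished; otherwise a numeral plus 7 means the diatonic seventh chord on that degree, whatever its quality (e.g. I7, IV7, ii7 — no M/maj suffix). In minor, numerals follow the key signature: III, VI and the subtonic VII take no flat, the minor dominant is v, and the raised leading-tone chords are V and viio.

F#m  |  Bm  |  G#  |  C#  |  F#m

i - iv - V/V - V - i

F#m has root F#, degree 1 in F# minor, so i.
Bm: root B is the subdominant; minor triad there is iv.
G#: a major triad on G#, the applied dominant of V → V/V.
C#: root C# is the dominant; major triad there is V.
F#m: root F# is the tonic; minor triad there is i.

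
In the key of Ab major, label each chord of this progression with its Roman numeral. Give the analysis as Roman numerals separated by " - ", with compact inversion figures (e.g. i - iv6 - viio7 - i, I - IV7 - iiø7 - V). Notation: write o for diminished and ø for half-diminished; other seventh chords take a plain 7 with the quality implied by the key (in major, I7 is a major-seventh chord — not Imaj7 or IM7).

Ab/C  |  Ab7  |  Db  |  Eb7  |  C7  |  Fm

Ab/C: major triad on Ab = scale degree 1 → I6.
Ab7: chromatic; Ab is V of IV, so V7/IV.
Db has root Db, degree 4 in Ab major, so IV.
Eb7 has root Eb, degree 5 in Ab major, so V7.
C7 is the secondary dominant of vi (dominant seventh chord on C): V7/vi.
Fm: root F is the submediant; minor triad there is vi.

I6 - V7/IV - IV - V7 - V7/vi - vi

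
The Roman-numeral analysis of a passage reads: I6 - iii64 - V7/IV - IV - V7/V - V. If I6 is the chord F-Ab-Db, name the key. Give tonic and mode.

Db major

I6 is given as F-Ab-Db — a major triad with root Db.
If Db is scale degree 1 and the mode makes that degree carry a major triad, the tonic is Db and the mode is major.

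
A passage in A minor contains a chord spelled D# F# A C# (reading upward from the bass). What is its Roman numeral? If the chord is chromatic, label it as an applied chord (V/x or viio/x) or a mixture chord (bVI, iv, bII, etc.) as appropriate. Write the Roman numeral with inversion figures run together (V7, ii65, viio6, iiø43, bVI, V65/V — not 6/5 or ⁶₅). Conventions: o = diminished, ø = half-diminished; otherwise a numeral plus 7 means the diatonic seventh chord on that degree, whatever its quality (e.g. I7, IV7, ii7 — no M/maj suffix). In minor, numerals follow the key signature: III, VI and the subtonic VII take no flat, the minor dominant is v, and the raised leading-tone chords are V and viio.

viiø7/V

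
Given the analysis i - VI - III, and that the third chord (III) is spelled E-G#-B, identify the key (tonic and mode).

C# minor

III is given as E-G#-B — a major triad with root E.
Counting down 2 scale steps from E places the tonic on C#; a major triad on degree 3 is diatonic only in minor.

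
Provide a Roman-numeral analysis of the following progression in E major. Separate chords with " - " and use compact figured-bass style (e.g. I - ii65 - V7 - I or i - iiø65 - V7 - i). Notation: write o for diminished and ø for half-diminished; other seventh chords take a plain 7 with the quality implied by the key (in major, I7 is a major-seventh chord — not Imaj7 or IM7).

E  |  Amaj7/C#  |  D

I - IV65 - bVII

E has root E, degree 1 in E major, so I.
Amaj7/C#: major seventh chord on A = scale degree 4 → IV65.
D is non-diatonic — bVII, a mixture chord from E minor.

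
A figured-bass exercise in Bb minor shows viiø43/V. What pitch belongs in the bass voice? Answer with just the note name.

Bb

The applied chord viiø43/V is rooted on E: E-G-Bb-D.
The figure 43 means second inversion — the fifth is in the bass.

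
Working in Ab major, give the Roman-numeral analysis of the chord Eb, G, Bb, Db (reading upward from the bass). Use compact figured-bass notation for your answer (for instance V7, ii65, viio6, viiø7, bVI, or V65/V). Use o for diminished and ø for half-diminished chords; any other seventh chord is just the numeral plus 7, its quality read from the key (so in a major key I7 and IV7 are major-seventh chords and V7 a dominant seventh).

V7

Stacked in thirds the chord is Eb-G-Bb-Db: a dominant seventh chord on Eb.
Eb is scale degree 5 in Ab major, and a dominant seventh chord on that degree is written V7.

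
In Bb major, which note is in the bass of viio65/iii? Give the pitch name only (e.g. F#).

The applied chord viio65/iii is rooted on C#: C#-E-G-Bb.
The figure 65 means first inversion — the third is in the bass.

E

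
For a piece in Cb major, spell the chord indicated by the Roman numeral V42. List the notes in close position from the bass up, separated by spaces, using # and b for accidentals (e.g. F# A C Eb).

Fb Gb Bb Db

The numeral's case and figure indicate a dominant seventh chord. In Cb major its root, the fifth degree, is Gb.
Stacking thirds from Gb gives Gb-Bb-Db-Fb.
With the 42 figure the chord is in third inversion; from the bass Fb upward in close position it reads Fb-Gb-Bb-Db.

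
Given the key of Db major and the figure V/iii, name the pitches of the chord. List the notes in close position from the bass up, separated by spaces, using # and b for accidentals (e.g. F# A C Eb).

C E G

The slash means an applied dominant: we want the dominant of iii. In Db major, iii is F minor, and its dominant is built on C.
Building a major triad on C gives C-E-G.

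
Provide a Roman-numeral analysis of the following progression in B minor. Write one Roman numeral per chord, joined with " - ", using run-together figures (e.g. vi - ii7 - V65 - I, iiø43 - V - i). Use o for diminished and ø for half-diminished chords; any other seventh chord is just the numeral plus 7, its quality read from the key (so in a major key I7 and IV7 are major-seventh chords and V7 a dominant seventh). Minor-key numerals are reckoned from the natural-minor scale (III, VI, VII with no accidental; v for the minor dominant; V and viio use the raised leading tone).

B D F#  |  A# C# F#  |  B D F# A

i - V6 - i7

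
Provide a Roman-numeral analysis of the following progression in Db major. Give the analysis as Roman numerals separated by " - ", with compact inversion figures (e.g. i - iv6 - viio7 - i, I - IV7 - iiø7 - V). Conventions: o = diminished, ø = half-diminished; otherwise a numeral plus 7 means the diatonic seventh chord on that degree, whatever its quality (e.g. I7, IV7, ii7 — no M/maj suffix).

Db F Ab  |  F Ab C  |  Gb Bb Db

I - iii - IV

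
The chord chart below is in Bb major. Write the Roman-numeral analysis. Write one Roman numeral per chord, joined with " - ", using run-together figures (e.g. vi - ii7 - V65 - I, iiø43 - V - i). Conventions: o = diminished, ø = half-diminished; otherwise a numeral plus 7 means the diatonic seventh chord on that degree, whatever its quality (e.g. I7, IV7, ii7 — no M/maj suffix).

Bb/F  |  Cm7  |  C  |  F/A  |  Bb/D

I64 - ii7 - V/V - V6 - I6

Bb/F: major triad on Bb = scale degree 1 → I64.
Cm7: minor seventh chord on C = scale degree 2 → ii7.
C: chromatic; C is V of V, so V/V.
F/A: major triad on F = scale degree 5 → V6.
Bb/D has root Bb, degree 1 in Bb major, so I6.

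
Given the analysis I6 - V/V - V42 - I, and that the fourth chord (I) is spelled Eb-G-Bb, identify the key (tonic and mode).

Eb major

I is given as Eb-G-Bb — a major triad with root Eb.
If Eb is scale degree 1 and the mode makes that degree carry a major triad, the tonic is Eb and the mode is major.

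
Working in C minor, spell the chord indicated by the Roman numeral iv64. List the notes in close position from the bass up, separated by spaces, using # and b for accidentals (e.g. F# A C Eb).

C F Ab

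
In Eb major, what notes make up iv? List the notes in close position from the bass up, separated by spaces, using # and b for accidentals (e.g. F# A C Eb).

Ab Cb Eb

iv is the minor subdominant, borrowed from the parallel minor. In Eb major that root is Ab.
So the chord is Ab-Cb-Eb.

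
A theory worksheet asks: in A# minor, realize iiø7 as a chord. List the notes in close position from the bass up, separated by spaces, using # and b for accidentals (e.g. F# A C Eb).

B# D# F# A#

In A# minor, the supertonic is B#, and the diatonic chord built there is a half-diminished seventh chord.
That chord is spelled B#-D#-F#-A#.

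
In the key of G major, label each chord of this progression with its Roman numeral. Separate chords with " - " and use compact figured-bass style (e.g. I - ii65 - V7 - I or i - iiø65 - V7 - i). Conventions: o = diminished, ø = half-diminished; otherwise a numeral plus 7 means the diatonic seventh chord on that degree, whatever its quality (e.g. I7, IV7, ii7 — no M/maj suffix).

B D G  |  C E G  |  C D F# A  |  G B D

I6 - IV - V42 - I

B-D-G: major triad on G = scale degree 1 → I6.
C-E-G: major triad on C = scale degree 4 → IV.
C-D-F#-A has root D, degree 5 in G major, so V42.
G-B-D: major triad on G = scale degree 1 → I.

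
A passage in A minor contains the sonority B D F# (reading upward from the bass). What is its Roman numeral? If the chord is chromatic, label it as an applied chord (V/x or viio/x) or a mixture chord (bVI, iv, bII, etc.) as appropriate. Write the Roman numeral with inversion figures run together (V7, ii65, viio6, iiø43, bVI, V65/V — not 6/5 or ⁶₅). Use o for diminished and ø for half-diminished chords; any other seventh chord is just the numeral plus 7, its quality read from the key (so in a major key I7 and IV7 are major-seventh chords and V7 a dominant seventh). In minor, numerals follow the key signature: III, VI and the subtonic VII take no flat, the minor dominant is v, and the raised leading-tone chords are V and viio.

ii

The pitches B-D-F# form a minor triad rooted on B.
B is the second degree of A minor. This is the minor supertonic, borrowed from the parallel major (the Dorian ii).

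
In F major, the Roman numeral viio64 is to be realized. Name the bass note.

viio in F major has root E; the chord is E-G-Bb.
The figure 64 means second inversion — the fifth is in the bass.

Bb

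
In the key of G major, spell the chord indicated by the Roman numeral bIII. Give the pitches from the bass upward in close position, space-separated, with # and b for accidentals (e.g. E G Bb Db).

Bb D F

bIII is a major triad on the lowered third degree, borrowed from the parallel minor. In G major that root is Bb.
So the chord is Bb-D-F, a major triad.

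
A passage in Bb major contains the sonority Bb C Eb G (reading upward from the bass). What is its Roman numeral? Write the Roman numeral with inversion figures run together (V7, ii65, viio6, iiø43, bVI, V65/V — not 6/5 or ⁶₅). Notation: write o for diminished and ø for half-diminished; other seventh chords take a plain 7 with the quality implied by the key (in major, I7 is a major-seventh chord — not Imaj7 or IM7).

ii42

The pitches C-Eb-G-Bb form a minor seventh chord rooted on C.
C is scale degree 2 in Bb major, and a minor seventh chord on that degree is written ii7.
With Bb in the bass the chord is in third inversion, so the figured bass is 42.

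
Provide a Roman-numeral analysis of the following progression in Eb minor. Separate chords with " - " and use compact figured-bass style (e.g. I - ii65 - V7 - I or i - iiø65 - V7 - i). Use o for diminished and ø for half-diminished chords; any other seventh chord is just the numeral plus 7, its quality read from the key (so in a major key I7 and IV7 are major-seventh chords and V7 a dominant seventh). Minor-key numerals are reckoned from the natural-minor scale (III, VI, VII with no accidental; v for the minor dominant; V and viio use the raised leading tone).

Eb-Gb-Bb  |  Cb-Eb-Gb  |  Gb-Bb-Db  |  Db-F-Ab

Eb-Gb-Bb: root Eb is the tonic; minor triad there is i.
Cb-Eb-Gb has root Cb, degree 6 in Eb minor, so VI.
Gb-Bb-Db: root Gb is the mediant; major triad there is III.
Db-F-Ab: root Db is the subtonic; major triad there is VII.

i - VI - III - VII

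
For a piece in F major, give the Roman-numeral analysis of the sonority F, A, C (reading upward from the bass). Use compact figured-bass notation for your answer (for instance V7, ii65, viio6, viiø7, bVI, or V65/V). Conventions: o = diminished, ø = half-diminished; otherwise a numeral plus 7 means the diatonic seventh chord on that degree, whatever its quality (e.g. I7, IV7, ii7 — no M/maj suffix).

The pitches F-A-C form a major triad rooted on F.
F is scale degree 1 in F major, and a major triad on that degree is written I.

I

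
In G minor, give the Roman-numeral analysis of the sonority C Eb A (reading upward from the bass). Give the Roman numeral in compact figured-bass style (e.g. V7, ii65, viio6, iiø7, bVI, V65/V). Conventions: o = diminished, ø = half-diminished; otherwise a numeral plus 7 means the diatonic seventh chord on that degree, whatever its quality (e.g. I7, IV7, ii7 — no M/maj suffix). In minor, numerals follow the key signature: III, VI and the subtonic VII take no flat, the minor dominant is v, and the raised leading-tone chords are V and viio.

iio6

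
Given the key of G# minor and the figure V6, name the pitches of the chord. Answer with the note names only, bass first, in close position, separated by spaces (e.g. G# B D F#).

F## A# D#

In G# minor, the fifth degree is D#. The dominant is major (leading tone raised), so V is a major triad.
That chord is spelled D#-F##-A#.
The figured bass 6 indicates first inversion, placing the third (F##) in the bass: F##-A#-D#.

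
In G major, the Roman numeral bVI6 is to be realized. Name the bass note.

G

bVI in G major has root Eb; the chord is Eb-G-Bb.
The figure 6 means first inversion — the third is in the bass.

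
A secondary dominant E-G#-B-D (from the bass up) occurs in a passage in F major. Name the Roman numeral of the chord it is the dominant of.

iii

The chord is a dominant seventh chord on E.
A dominant resolves down a perfect fifth: E → A. In F major, A is scale degree 3, i.e. iii.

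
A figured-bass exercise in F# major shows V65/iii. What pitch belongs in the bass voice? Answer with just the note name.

G##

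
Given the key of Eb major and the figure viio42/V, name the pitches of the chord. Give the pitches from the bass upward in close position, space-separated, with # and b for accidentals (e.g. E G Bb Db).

Gb A C Eb

The slash marks an applied leading-tone chord: viio of V. In Eb major, V is Bb, so the leading tone to it is A, a half step below.
Building a fully diminished seventh chord on A gives A-C-Eb-Gb.
The figured bass 42 indicates third inversion, placing the seventh (Gb) in the bass: Gb-A-C-Eb.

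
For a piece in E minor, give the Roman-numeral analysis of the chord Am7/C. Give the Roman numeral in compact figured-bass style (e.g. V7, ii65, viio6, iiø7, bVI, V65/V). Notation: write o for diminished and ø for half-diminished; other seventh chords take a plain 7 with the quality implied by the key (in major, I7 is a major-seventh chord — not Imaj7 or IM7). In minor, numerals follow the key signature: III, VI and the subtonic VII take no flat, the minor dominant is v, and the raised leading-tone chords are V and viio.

iv65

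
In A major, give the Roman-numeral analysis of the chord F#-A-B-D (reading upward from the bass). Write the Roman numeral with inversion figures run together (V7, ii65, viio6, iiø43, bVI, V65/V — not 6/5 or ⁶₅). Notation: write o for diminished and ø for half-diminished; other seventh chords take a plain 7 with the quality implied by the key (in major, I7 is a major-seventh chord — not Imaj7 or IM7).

ii43

The pitches B-D-F#-A form a minor seventh chord rooted on B.
In A major, B is the supertonic; the diatonic minor seventh chord there is ii7.
With F# in the bass the chord is in second inversion, so the figured bass is 43.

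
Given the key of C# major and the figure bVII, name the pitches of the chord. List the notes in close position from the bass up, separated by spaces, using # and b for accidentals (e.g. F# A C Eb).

B D# F#

Scale degree 7 in C# major is B#; lowering it a half step gives B. bVII is a major triad on the lowered seventh degree (the subtonic), borrowed from the parallel minor.
So the chord is B-D#-F#.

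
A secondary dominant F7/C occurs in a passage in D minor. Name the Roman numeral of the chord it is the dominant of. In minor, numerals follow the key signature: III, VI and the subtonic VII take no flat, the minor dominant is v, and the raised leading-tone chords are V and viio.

The chord is a dominant seventh chord on F.
A dominant resolves down a perfect fifth: F → Bb. In D minor, Bb is scale degree 6, i.e. VI.

VI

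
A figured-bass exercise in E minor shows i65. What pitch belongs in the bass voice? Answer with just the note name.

G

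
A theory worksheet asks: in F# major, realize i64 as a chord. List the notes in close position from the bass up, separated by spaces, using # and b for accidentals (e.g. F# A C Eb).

i64 is the minor tonic, borrowed from the parallel minor. In F# major that root is F#.
So the chord is F#-A-C#, a minor triad.
The figured bass 64 indicates second inversion, placing the fifth (C#) in the bass: C#-F#-A.

C# F# A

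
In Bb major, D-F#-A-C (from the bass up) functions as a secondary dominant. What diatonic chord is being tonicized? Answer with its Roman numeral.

vi

The chord is a dominant seventh chord on D.
A dominant resolves down a perfect fifth: D → G. In Bb major, G is scale degree 6, i.e. vi.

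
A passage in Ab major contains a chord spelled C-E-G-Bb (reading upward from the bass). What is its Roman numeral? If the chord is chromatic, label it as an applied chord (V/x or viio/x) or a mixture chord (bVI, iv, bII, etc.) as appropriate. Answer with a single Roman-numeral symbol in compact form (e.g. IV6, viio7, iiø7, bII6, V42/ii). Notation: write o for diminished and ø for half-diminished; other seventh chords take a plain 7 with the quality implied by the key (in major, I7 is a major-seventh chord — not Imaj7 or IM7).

Stacked in thirds the chord is C-E-G-Bb: a dominant seventh chord on C.
C is not a diatonic chord root with this quality in Ab major, but it lies a perfect fifth above F (vi), so the chord functions as an applied dominant of vi.

V7/vi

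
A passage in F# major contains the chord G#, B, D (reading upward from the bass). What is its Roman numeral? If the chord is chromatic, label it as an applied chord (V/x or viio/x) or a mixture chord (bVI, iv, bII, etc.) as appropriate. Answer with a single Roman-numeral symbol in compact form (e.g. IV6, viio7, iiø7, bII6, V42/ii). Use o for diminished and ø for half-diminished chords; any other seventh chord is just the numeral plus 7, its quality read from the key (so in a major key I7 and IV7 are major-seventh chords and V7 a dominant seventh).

The pitches G#-B-D form a diminished triad rooted on G#.
G# is the second degree of F# major. This is the diminished supertonic triad, borrowed from the parallel minor.

iio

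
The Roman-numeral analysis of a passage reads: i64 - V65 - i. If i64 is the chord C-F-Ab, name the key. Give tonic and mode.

F minor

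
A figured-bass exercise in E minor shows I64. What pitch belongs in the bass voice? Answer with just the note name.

B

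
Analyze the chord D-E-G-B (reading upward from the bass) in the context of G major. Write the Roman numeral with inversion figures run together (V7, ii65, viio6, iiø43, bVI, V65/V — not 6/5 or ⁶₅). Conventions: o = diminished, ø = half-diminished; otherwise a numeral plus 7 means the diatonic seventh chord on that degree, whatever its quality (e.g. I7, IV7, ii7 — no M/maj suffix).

Stacked in thirds the chord is E-G-B-D: a minor seventh chord on E.
In G major, E is the submediant; the diatonic minor seventh chord there is vi7.
With D in the bass the chord is in third inversion, so the figured bass is 42.

vi42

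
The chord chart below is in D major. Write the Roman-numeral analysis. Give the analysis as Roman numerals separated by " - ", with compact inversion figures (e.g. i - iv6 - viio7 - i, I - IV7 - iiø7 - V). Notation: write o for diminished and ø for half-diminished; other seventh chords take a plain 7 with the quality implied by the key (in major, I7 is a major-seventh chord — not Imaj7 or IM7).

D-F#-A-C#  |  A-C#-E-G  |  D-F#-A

I7 - V7 - I

D-F#-A-C#: major seventh chord on D = scale degree 1 → I7.
A-C#-E-G has root A, degree 5 in D major, so V7.
D-F#-A: root D is the tonic; major triad there is I.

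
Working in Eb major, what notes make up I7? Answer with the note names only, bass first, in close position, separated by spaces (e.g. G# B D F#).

In Eb major, the tonic is Eb, and the diatonic chord built there is a major seventh chord.
That chord is spelled Eb-G-Bb-D.

Eb G Bb D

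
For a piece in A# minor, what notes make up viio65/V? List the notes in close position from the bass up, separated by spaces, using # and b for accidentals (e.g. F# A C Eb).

viio65/V is a secondary leading-tone chord. The target V is E# in A# minor; the applied chord is rooted a semitone below, on D##.
Building a fully diminished seventh chord on D## gives D##-F##-A#-C#.
The figured bass 65 indicates first inversion, placing the third (F##) in the bass: F##-A#-C#-D##.

F## A# C# D##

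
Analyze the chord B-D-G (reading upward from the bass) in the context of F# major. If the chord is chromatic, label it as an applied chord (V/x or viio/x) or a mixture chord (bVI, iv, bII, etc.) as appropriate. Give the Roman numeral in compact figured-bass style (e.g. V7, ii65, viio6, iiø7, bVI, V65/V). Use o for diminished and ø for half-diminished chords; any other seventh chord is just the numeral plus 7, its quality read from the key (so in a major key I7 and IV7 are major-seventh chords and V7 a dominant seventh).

Stacked in thirds the chord is G-B-D: a major triad on G.
G is the lowered second degree of F# major (diatonic 2 would be G#). This is the Neapolitan sixth — a major triad on the lowered second degree, here in its customary first inversion.
With B in the bass the chord is in first inversion, so the figured bass is 6.

bII6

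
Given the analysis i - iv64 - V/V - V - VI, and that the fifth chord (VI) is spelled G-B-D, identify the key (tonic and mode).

The chord G is a major triad rooted on G; its label is VI.
Counting down 5 scale steps from G places the tonic on B; a major triad on degree 6 is diatonic only in minor.

B minor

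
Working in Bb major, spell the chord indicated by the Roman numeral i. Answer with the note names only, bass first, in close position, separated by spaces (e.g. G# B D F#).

Bb Db F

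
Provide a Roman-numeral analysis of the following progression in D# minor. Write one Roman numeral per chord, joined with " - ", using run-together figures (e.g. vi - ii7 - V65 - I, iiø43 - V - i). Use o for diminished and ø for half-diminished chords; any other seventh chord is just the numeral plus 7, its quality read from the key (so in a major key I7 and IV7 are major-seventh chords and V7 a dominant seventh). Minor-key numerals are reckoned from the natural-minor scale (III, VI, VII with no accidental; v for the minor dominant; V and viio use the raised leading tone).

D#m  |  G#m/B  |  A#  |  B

i - iv6 - V - VI

D#m: minor triad on D# = scale degree 1 → i.
G#m/B has root G#, degree 4 in D# minor, so iv6.
A#: root A# is the dominant; major triad there is V.
B has root B, degree 6 in D# minor, so VI.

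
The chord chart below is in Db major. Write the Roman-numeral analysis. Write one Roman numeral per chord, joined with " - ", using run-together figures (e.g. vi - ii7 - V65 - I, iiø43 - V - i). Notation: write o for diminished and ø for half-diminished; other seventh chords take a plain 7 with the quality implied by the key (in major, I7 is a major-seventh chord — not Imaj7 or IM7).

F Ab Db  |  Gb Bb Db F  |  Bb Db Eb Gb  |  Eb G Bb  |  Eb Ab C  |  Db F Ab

F-Ab-Db has root Db, degree 1 in Db major, so I6.
Gb-Bb-Db-F has root Gb, degree 4 in Db major, so IV7.
Bb-Db-Eb-Gb: root Eb is the supertonic; minor seventh chord there is ii43.
Eb-G-Bb: chromatic; Eb is V of V, so V/V.
Eb-Ab-C has root Ab, degree 5 in Db major, so V64.
Db-F-Ab: major triad on Db = scale degree 1 → I.

I6 - IV7 - ii43 - V/V - V64 - I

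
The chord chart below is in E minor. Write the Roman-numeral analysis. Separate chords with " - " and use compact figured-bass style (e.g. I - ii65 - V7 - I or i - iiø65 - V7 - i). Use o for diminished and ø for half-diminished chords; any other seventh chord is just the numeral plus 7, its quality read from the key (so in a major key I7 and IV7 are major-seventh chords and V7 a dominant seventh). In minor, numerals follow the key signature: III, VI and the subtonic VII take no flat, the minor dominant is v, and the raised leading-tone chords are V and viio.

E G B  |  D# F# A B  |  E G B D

i - V65 - i7

E-G-B: minor triad on E = scale degree 1 → i.
D#-F#-A-B: dominant seventh chord on B = scale degree 5 → V65.
E-G-B-D: root E is the tonic; minor seventh chord there is i7.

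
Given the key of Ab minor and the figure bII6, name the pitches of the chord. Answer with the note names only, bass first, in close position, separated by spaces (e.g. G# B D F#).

Db Fb Bbb

bII6 is the Neapolitan sixth — a major triad on the lowered second degree, here in its customary first inversion. In Ab minor that root is Bbb.
So the chord is Bbb-Db-Fb, a major triad.
With the 6 figure the chord is in first inversion; from the bass Db upward in close position it reads Db-Fb-Bbb.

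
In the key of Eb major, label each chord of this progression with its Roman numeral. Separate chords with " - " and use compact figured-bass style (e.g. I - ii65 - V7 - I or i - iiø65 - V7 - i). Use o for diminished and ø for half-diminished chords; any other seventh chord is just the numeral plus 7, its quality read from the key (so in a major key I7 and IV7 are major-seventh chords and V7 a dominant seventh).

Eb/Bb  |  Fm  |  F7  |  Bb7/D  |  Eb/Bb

I64 - ii - V7/V - V65 - I64

Eb/Bb: root Eb is the tonic; major triad there is I64.
Fm: root F is the supertonic; minor triad there is ii.
F7 is the secondary dominant of V (dominant seventh chord on F): V7/V.
Bb7/D: dominant seventh chord on Bb = scale degree 5 → V65.
Eb/Bb: major triad on Eb = scale degree 1 → I64.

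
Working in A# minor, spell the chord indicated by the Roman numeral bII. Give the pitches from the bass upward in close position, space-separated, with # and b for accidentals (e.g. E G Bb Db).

B D# F#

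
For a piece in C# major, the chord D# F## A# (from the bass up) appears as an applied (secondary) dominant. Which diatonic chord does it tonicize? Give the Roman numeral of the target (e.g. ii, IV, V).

The chord is a major triad on D#.
A dominant resolves down a perfect fifth: D# → G#. In C# major, G# is scale degree 5, i.e. V.

V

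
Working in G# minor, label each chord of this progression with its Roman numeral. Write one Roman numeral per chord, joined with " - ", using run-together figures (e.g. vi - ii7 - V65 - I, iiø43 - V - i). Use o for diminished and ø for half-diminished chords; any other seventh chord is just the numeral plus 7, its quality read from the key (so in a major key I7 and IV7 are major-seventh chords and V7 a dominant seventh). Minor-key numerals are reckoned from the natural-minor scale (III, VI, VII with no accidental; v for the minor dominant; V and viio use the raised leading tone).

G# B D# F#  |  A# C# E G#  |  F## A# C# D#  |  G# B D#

i7 - iiø7 - V65 - i

G#-B-D#-F#: minor seventh chord on G# = scale degree 1 → i7.
A#-C#-E-G#: half-diminished seventh chord on A# = scale degree 2 → iiø7.
F##-A#-C#-D#: dominant seventh chord on D# = scale degree 5 → V65.
G#-B-D#: minor triad on G# = scale degree 1 → i.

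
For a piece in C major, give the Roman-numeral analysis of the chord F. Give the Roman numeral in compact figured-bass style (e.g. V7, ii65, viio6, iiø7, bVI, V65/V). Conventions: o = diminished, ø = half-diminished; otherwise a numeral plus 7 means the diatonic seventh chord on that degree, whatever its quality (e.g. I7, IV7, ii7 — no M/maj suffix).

IV

The pitches F-A-C form a major triad rooted on F.
F is scale degree 4 in C major, and a major triad on that degree is written IV.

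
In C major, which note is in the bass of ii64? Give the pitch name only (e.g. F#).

A

ii in C major has root D; the chord is D-F-A.
The figure 64 means second inversion — the fifth is in the bass.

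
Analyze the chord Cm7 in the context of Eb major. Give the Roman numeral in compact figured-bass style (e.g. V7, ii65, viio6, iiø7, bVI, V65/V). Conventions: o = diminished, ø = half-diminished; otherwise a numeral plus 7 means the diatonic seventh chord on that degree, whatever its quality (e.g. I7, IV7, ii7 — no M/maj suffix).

vi7

The pitches C-Eb-G-Bb form a minor seventh chord rooted on C.
In Eb major, C is the submediant; the diatonic minor seventh chord there is vi7.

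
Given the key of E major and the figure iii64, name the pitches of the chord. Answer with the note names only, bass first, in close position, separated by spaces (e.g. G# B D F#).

The numeral's case and figure indicate a minor triad. In E major its root, scale degree 3, is G#.
That chord is spelled G#-B-D#.
The figured bass 64 indicates second inversion, placing the fifth (D#) in the bass: D#-G#-B.

D# G# B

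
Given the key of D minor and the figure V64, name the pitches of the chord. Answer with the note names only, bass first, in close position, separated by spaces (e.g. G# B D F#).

E A C#

In D minor, the dominant is A. The dominant is major (leading tone raised), so V is a major triad.
Stacking thirds from A gives A-C#-E.
The figured bass 64 indicates second inversion, placing the fifth (E) in the bass: E-A-C#.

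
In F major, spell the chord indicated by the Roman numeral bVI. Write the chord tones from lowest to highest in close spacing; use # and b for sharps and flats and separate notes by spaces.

bVI is a major triad on the lowered sixth degree, borrowed from the parallel minor. In F major that root is Db.
So the chord is Db-F-Ab.

Db F Ab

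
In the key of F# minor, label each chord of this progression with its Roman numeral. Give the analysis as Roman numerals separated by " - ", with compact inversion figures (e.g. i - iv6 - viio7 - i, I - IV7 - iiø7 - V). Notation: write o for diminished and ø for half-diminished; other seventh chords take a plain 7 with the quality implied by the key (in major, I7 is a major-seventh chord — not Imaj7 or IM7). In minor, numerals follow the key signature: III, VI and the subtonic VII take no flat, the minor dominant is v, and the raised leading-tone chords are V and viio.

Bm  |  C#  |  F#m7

Bm: root B is the subdominant; minor triad there is iv.
C# has root C#, degree 5 in F# minor, so V.
F#m7 has root F#, degree 1 in F# minor, so i7.

iv - V - i7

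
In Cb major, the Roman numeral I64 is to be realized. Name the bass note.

Gb

I in Cb major has root Cb; the chord is Cb-Eb-Gb.
The figure 64 means second inversion — the fifth is in the bass.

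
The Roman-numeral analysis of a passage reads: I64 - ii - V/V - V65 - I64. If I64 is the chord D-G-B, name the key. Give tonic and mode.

G major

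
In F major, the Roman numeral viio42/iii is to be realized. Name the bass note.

The applied chord viio42/iii is rooted on G#: G#-B-D-F.
The figure 42 means third inversion — the seventh is in the bass.

F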